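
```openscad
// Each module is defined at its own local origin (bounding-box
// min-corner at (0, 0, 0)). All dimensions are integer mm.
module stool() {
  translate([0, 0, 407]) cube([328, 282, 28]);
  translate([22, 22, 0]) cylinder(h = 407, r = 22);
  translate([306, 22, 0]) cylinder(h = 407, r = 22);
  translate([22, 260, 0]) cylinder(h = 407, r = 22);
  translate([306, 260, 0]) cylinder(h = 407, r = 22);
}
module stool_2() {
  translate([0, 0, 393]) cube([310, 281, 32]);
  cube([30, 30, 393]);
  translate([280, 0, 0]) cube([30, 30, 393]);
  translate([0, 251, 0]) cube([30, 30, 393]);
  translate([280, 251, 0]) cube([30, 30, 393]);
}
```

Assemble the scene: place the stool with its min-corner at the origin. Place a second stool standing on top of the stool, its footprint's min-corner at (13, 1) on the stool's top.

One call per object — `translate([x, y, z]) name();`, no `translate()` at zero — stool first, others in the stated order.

stool();
translate([13, 1, 435]) stool_2();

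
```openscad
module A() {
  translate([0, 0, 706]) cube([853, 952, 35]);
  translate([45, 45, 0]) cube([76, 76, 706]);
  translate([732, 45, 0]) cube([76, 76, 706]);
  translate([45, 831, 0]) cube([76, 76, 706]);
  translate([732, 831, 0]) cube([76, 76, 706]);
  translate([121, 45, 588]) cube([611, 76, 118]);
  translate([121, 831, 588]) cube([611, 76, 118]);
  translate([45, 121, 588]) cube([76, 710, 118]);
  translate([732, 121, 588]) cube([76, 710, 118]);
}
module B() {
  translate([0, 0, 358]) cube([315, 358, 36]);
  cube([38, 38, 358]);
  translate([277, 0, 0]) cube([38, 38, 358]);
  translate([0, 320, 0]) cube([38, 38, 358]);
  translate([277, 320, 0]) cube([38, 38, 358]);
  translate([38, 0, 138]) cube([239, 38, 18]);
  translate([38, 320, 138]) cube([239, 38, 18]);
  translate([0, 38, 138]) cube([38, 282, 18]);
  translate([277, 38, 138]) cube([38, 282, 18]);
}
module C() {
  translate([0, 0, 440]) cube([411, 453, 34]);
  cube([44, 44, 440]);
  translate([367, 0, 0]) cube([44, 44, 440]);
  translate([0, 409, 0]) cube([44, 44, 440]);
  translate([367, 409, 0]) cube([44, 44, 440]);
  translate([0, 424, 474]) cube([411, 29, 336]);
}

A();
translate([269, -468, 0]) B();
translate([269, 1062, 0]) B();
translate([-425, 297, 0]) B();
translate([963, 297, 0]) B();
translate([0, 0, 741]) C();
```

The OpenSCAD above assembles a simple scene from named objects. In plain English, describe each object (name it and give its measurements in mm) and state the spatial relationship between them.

A is a table: top 853 mm (x) × 952 mm (y), 35 mm thick, upper face at z = 741 mm, on four 76×76 mm square legs, each inset 45 mm from the nearest pair of top edges, running from z = 0 to the bottom of the top. Four apron rails, 76 mm thick and 118 mm tall, run between adjacent legs with their top edges flush with the underside of the top and their outer faces flush with the legs' outer faces.

B is a four-legged stool. The seat is 315×358 mm, 36 mm thick, top at z = 394 mm. It stands on four square legs, each 38×38 mm in cross-section, from z = 0 to the seat underside, each flush with a corner of the seat. Four stretchers, 38 mm wide and 18 mm tall, connect adjacent legs with their undersides at z = 138 mm, each running between the inner faces of the legs it joins and aligned with the legs' outer faces on the other axis.

C is a chair: 411×453 mm seat, 34 mm thick, top at z = 474 mm, on four 44 mm square corner legs flush with the seat edges. A 29 mm thick backrest slab spans the full seat width, extending 336 mm above the seat top, its back face flush with the seat's +y edge.

Four stools sit around the table at the −y, +y, −x, +x sides. The chair is on top of the table.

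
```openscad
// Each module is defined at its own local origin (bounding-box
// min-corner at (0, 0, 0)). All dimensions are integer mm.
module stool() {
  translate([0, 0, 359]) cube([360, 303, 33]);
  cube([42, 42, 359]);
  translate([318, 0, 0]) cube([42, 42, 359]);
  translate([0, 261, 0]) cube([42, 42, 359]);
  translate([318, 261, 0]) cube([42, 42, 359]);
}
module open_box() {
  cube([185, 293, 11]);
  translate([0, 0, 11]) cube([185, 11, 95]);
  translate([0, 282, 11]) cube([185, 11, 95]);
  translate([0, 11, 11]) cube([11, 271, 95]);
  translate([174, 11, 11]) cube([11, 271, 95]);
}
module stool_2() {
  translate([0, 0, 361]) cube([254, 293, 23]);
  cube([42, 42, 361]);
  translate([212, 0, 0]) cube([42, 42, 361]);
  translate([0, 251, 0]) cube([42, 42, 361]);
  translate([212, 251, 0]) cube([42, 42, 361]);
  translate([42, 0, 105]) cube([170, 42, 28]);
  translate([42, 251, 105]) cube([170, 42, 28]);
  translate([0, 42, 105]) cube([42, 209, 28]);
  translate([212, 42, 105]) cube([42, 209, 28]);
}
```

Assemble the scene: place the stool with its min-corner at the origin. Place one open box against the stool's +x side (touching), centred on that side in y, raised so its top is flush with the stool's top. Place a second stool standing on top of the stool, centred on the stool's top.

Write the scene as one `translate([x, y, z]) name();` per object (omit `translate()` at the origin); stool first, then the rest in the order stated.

stool();
translate([360, 5, 286]) open_box();
translate([53, 5, 392]) stool_2();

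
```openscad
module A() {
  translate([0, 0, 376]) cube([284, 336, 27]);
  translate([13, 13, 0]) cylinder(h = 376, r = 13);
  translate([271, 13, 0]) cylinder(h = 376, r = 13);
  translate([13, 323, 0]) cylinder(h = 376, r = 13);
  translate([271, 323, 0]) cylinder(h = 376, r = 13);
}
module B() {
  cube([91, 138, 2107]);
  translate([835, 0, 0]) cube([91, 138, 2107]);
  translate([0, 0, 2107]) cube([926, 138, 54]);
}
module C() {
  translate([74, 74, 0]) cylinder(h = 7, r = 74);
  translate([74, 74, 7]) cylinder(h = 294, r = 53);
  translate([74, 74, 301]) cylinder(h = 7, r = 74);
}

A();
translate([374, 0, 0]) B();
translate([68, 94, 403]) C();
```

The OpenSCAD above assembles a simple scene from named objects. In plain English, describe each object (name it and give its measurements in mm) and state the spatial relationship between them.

A is a simple wooden stool: a rectangular seat 284 mm (x) by 336 mm (y), 27 mm thick, top face at z = 403 mm, on four round legs, each 26 mm in diameter. The legs rest on z = 0, each leg's axis is inset half a diameter from the nearest pair of seat edges (so the leg's bounding box is flush with the corner).

B is a rectangular door frame: two vertical jambs of 91×138 mm section, 2107 mm tall, with a clear opening 744 mm wide between their inner faces. A header 54 mm tall and 138 mm deep lies on top of the jambs and spans the full outside width.

C is a spool: two coaxial disc flanges of radius 74 mm and thickness 7 mm, joined by a core cylinder of radius 53 mm and height 294 mm. The lower flange rests on z = 0 and the three cylinders share a vertical axis.

The door frame is on the floor beside the stool on its +x side. The spool is on top of the stool, centred.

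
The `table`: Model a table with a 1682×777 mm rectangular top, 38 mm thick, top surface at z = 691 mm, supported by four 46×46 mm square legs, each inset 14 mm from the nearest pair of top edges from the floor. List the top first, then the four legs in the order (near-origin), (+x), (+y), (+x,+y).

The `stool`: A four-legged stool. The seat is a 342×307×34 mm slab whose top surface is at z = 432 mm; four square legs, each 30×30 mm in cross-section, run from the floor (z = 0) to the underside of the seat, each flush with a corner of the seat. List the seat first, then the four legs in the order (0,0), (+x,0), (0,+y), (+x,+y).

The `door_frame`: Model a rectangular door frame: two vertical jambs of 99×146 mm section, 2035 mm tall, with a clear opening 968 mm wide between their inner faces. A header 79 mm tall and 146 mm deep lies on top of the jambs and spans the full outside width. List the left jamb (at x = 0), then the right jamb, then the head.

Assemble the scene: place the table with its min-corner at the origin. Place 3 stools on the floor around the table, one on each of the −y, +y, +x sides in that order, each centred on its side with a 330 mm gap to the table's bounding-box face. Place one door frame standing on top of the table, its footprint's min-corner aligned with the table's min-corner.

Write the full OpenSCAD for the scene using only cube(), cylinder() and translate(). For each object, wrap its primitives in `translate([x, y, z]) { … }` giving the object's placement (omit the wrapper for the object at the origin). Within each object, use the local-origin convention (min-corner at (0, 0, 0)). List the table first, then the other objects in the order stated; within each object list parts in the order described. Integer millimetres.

translate([0, 0, 653]) cube([1682, 777, 38]);
translate([14, 14, 0]) cube([46, 46, 653]);
translate([1622, 14, 0]) cube([46, 46, 653]);
translate([14, 717, 0]) cube([46, 46, 653]);
translate([1622, 717, 0]) cube([46, 46, 653]);
translate([670, -637, 0]) {
  translate([0, 0, 398]) cube([342, 307, 34]);
  cube([30, 30, 398]);
  translate([312, 0, 0]) cube([30, 30, 398]);
  translate([0, 277, 0]) cube([30, 30, 398]);
  translate([312, 277, 0]) cube([30, 30, 398]);
}
translate([670, 1107, 0]) {
  translate([0, 0, 398]) cube([342, 307, 34]);
  cube([30, 30, 398]);
  translate([312, 0, 0]) cube([30, 30, 398]);
  translate([0, 277, 0]) cube([30, 30, 398]);
  translate([312, 277, 0]) cube([30, 30, 398]);
}
translate([2012, 235, 0]) {
  translate([0, 0, 398]) cube([342, 307, 34]);
  cube([30, 30, 398]);
  translate([312, 0, 0]) cube([30, 30, 398]);
  translate([0, 277, 0]) cube([30, 30, 398]);
  translate([312, 277, 0]) cube([30, 30, 398]);
}
translate([0, 0, 691]) {
  cube([99, 146, 2035]);
  translate([1067, 0, 0]) cube([99, 146, 2035]);
  translate([0, 0, 2035]) cube([1166, 146, 79]);
}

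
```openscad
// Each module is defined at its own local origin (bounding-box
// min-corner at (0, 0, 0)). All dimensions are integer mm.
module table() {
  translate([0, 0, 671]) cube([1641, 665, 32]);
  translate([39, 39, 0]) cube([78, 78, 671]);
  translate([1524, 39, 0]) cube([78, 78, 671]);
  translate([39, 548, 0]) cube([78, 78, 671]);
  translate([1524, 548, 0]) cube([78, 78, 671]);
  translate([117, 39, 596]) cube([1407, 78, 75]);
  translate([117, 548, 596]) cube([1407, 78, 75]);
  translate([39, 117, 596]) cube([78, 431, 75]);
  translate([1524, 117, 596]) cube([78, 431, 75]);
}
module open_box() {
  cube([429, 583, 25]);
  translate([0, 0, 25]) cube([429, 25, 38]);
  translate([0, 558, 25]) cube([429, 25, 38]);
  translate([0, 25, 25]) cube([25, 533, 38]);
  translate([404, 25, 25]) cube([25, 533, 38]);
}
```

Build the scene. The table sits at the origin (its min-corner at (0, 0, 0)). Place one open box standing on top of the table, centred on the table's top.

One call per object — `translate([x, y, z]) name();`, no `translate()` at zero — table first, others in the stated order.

table();
translate([606, 41, 703]) open_box();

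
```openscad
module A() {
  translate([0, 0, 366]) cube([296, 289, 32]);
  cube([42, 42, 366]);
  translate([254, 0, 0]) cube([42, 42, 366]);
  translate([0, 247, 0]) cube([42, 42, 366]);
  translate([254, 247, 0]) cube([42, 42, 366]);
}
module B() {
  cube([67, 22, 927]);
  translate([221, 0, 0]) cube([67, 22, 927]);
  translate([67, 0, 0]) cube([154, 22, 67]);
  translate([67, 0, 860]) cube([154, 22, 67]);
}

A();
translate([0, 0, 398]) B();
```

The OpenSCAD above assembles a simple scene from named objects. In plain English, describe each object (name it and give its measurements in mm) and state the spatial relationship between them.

A is a simple wooden stool: a rectangular seat 296 mm (x) by 289 mm (y), 32 mm thick, top face at z = 398 mm, on four square legs, each 42×42 mm in cross-section. The legs rest on z = 0, each flush with a corner of the seat.

B is a rectangular picture frame lying in the x–z plane (depth along y). The opening is 154 mm wide (x) by 793 mm tall (z), surrounded by a border 67 mm wide on all four sides. The frame is 22 mm deep and is made of two full-height vertical stiles with two horizontal rails fitted between them.

The picture frame is on top of the stool.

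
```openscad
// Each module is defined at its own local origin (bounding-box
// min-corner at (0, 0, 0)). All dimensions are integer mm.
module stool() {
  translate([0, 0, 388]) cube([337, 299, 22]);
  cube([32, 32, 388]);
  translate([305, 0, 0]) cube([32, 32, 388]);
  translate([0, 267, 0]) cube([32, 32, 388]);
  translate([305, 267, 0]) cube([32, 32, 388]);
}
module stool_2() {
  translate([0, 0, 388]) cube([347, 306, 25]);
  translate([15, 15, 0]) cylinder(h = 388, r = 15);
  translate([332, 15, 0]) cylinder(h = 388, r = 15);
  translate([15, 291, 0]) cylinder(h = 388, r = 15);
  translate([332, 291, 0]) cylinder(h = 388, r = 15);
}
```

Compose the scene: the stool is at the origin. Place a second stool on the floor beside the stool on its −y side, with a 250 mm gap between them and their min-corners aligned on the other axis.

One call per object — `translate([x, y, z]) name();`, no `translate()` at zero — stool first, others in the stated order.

stool();
translate([0, -556, 0]) stool_2();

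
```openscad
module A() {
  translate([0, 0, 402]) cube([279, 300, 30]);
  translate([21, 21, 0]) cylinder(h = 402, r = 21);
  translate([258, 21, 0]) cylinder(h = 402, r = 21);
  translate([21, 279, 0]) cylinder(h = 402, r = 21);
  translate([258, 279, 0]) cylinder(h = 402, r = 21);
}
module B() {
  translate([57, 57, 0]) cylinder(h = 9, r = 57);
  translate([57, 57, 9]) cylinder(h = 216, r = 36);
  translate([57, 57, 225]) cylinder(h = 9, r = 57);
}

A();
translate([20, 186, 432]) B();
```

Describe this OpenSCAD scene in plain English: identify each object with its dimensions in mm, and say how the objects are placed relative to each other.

A is a four-legged stool. The seat is a 279×300×30 mm slab whose top surface is at z = 432 mm; four round legs, each 42 mm in diameter, run from the floor (z = 0) to the underside of the seat, each leg's axis is inset half a diameter from the nearest pair of seat edges (so the leg's bounding box is flush with the corner).

B is a spool: two coaxial disc flanges of radius 57 mm and thickness 9 mm, joined by a core cylinder of radius 36 mm and height 216 mm. The lower flange rests on z = 0 and the three cylinders share a vertical axis.

The spool is on top of the stool.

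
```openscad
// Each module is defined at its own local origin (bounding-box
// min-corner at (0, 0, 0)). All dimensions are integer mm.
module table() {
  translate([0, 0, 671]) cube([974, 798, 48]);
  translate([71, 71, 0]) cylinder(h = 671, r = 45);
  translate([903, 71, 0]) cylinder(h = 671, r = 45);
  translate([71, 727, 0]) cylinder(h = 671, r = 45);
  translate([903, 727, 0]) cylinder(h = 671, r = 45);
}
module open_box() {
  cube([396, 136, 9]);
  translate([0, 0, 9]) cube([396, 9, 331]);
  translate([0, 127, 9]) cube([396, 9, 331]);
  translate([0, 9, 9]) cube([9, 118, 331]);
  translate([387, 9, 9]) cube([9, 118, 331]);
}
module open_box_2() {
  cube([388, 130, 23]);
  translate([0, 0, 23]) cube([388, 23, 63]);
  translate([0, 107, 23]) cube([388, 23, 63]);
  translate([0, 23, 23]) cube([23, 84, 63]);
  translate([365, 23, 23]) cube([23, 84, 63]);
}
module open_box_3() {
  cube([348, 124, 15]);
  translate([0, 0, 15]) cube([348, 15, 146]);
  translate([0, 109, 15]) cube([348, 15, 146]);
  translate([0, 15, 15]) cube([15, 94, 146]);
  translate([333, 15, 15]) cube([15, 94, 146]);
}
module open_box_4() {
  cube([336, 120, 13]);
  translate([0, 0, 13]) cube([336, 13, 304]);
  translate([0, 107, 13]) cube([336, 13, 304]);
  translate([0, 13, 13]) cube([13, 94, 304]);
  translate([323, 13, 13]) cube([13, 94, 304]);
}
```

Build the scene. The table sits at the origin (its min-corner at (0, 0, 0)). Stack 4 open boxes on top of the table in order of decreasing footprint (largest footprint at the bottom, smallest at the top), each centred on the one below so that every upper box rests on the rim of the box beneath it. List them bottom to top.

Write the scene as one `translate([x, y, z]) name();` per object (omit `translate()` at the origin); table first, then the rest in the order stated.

table();
translate([289, 331, 719]) open_box();
translate([293, 334, 1059]) open_box_2();
translate([313, 337, 1145]) open_box_3();
translate([319, 339, 1306]) open_box_4();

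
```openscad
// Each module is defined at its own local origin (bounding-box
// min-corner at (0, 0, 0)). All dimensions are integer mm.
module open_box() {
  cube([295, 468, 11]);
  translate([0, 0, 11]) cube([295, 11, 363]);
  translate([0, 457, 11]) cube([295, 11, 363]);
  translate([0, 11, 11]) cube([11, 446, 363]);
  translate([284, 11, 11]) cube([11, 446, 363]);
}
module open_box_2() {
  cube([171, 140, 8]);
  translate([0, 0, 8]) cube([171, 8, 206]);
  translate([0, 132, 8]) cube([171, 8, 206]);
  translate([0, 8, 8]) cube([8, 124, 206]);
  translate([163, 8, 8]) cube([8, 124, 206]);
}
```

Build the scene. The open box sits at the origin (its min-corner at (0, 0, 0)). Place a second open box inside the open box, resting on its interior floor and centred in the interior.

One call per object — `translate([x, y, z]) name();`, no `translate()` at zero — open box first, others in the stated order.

open_box();
translate([62, 164, 11]) open_box_2();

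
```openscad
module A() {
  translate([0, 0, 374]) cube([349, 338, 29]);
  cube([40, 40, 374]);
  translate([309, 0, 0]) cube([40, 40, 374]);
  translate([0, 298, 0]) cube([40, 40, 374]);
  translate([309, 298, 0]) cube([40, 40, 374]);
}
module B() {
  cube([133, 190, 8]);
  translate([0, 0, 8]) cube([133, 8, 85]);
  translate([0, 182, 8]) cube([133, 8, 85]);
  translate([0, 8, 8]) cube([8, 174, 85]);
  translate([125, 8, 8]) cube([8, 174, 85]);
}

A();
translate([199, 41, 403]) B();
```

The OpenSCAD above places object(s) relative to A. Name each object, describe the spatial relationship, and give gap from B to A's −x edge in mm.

A is a stool. B is an open box. The open box is on top of the stool. The gap from the open box to the stool's −x edge is 199 mm.

The open box's min-x is at 199; the stool's min-x is 0; gap = 199 mm.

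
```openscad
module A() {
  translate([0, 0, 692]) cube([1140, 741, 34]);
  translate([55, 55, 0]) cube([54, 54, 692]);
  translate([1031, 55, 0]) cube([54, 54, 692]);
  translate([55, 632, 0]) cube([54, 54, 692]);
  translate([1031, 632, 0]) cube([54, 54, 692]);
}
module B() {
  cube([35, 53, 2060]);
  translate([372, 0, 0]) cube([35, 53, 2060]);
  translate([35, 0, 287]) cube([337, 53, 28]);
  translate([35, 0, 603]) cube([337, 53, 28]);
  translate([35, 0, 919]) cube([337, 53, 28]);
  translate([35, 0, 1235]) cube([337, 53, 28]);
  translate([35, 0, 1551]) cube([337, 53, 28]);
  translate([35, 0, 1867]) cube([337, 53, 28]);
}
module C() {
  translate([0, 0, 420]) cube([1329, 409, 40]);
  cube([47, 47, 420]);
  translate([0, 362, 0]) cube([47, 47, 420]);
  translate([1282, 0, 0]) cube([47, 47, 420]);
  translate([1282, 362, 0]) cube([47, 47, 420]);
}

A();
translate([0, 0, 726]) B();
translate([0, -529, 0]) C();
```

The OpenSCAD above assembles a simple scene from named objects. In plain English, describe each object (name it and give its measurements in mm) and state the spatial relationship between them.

A is a rectangular dining table. The top is 1140×741×34 mm with its upper surface at z = 726 mm. It stands on four 54×54 mm square legs, each inset 55 mm from the nearest pair of top edges, running from the floor to the underside of the top.

B is a wooden ladder with two side rails of 35×53 mm section and 2060 mm height, set 407 mm apart overall. Between them run 6 rectangular rungs (53 mm deep, 28 mm thick), front faces flush with the rails' −y face. The bottom of the first rung is 287 mm above the floor and each subsequent rung is 316 mm higher than the one below.

C is a long wooden bench with a 1329 mm (x) × 409 mm (y) seat, 40 mm thick, its top surface 460 mm above the floor. Four 47 mm square legs at the seat corners, flush with the edges, run from z = 0 to the seat underside.

The ladder is on top of the table. The bench is on the floor beside the table on its −y side.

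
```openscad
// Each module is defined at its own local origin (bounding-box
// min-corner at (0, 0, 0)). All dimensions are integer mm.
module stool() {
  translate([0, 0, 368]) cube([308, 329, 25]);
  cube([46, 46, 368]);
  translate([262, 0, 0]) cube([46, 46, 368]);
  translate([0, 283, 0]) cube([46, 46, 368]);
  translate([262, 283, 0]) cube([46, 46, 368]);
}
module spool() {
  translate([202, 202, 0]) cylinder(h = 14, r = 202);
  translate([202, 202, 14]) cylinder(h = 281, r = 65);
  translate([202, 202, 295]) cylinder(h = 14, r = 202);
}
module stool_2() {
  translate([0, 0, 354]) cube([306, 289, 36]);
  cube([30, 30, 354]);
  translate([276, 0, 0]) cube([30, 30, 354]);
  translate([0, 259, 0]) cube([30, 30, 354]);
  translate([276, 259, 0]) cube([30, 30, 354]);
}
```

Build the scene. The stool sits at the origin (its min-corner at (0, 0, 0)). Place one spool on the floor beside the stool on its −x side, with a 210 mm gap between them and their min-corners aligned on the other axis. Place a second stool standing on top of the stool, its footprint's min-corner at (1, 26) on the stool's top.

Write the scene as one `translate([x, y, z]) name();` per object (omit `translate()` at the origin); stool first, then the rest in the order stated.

stool();
translate([-614, 0, 0]) spool();
translate([1, 26, 393]) stool_2();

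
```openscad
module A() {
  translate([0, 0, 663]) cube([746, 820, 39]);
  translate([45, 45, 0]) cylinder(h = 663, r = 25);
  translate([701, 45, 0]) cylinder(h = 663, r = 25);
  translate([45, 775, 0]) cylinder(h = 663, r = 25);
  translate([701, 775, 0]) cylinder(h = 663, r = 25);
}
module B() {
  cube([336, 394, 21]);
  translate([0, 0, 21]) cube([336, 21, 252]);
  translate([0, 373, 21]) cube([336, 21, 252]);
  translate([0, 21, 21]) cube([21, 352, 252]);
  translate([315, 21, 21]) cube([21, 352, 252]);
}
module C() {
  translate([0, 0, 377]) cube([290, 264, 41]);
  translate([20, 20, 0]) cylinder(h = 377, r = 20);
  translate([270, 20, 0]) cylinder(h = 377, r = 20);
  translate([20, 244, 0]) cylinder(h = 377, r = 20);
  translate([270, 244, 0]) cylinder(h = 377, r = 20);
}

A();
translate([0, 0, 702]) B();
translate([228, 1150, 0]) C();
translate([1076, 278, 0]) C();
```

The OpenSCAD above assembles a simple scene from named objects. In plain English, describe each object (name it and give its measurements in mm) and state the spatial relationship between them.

A is a table with a 746×820 mm rectangular top, 39 mm thick, top surface at z = 702 mm, supported by four round legs of 50 mm diameter, each leg's bounding box inset 20 mm from the nearest pair of top edges, running from the floor.

B is an open-topped rectangular box: outside dimensions 336×394×273 mm, with a uniform wall and base thickness of 21 mm. The base is a full 336×394 slab on the floor; four walls sit on top of the base. The front and back walls (the −y and +y sides) span the full width; the two side walls fit between them.

C is a four-legged stool. The seat is a 290×264×41 mm slab whose top surface is at z = 418 mm; four round legs, each 40 mm in diameter, run from the floor (z = 0) to the underside of the seat, each leg's axis is inset half a diameter from the nearest pair of seat edges (so the leg's bounding box is flush with the corner).

The open box is on top of the table. Two stools sit around the table at the +y, +x sides.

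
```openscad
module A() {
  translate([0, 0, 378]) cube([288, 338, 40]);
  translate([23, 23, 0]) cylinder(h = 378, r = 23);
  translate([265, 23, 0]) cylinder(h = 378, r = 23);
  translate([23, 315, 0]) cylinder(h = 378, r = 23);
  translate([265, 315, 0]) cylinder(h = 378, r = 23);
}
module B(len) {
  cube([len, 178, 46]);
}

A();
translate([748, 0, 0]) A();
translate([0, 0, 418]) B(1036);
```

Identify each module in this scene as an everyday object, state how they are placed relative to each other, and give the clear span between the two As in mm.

A is a stool. B is a beam. A beam spans the tops of two stools. The clear span between the two stools is 460 mm.

Second stool starts at x = 748; first ends at x = 288; clear span = 748 − 288 = 460 mm.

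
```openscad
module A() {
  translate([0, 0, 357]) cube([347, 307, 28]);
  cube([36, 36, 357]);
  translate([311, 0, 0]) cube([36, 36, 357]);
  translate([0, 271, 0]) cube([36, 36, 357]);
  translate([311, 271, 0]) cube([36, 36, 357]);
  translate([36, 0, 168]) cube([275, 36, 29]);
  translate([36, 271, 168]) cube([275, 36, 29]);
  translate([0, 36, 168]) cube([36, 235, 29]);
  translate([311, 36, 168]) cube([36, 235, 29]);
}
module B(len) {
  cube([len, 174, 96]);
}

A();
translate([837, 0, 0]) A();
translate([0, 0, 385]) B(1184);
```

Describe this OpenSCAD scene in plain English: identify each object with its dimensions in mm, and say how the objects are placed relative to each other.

A is a four-legged stool. The seat is a 347×307×28 mm slab whose top surface is at z = 385 mm; four square legs, each 36×36 mm in cross-section, run from the floor (z = 0) to the underside of the seat, each flush with a corner of the seat. Four stretchers, 36 mm wide and 29 mm tall, connect adjacent legs with their undersides at z = 168 mm, each running between the inner faces of the legs it joins and aligned with the legs' outer faces on the other axis.

B is a rectangular beam 1184 mm long (x), 174 mm deep (y), 96 mm thick (z).

The beam spans the tops of two stools placed 490 mm apart, resting at z = 385 mm.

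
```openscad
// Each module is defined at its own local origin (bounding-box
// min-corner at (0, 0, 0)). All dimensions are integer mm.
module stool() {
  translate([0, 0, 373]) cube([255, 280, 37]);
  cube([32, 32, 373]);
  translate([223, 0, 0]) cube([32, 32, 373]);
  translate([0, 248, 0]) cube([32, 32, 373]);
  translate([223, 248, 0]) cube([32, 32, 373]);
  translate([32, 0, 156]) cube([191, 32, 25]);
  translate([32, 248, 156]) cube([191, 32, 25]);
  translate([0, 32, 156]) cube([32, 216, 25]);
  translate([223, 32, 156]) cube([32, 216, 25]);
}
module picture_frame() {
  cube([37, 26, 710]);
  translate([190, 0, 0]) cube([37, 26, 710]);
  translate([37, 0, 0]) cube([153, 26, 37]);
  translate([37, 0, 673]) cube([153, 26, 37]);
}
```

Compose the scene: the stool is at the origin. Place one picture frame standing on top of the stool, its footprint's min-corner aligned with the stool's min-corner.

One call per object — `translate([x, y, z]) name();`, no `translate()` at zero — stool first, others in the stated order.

stool();
translate([0, 0, 410]) picture_frame();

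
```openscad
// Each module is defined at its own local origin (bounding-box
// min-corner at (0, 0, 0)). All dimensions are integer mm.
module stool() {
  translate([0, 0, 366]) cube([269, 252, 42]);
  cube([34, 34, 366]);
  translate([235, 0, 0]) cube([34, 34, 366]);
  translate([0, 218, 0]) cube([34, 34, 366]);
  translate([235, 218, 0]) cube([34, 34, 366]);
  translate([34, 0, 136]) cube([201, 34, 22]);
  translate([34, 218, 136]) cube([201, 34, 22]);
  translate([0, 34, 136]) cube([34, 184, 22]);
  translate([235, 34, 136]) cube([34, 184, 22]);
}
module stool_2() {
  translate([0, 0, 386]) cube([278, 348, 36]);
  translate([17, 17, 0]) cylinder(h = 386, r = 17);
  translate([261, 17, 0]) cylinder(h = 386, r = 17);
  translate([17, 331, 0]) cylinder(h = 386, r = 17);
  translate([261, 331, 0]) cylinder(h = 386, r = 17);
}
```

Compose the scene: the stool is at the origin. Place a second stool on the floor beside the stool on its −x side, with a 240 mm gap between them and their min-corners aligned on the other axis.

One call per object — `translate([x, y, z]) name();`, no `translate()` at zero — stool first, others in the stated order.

stool();
translate([-518, 0, 0]) stool_2();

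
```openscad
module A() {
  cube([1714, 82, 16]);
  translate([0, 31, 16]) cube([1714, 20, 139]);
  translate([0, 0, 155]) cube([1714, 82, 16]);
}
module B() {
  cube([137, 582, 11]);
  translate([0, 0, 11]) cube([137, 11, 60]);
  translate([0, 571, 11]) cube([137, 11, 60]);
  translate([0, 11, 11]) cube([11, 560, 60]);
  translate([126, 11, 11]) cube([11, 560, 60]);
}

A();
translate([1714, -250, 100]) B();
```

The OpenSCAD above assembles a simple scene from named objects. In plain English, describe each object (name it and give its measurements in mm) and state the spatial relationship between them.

A is an I-beam lying along x, 1714 mm long. Overall section height 171 mm. Two flanges 82 mm wide (y) and 16 mm thick, one on the floor and one at the top; a web 20 mm thick runs between them, centred on the flange width.

B is an open storage box with external size 137×582×71 mm and wall thickness 11 mm (the base is also 11 mm thick). The base covers the whole footprint; the four walls stand on the base, with the y-facing walls full-width and the x-facing walls fitting between their inner faces.

The open box is beside the I-beam with their tops flush at z = 171.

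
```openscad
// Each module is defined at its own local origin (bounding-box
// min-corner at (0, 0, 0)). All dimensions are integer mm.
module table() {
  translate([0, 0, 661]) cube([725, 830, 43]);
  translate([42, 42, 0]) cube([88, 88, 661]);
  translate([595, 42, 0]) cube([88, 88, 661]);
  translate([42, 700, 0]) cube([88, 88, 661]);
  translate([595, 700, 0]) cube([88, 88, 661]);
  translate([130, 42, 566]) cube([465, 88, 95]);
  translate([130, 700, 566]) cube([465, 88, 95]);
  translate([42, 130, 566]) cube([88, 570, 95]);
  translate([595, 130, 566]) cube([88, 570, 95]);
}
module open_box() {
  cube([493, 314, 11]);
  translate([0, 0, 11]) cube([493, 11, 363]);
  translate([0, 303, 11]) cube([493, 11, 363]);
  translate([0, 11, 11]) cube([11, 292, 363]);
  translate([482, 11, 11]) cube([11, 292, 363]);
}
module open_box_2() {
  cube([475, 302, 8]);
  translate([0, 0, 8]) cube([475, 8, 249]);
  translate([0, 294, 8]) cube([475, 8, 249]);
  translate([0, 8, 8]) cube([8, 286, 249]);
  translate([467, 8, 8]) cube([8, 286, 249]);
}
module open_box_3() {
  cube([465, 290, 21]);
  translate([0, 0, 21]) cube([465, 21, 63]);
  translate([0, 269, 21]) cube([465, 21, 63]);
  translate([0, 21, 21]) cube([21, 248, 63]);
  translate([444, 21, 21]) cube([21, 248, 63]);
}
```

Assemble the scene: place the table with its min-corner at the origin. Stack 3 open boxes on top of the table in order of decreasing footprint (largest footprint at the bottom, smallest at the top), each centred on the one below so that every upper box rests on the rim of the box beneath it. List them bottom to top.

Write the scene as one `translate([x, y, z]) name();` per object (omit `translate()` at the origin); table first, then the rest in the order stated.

table();
translate([116, 258, 704]) open_box();
translate([125, 264, 1078]) open_box_2();
translate([130, 270, 1335]) open_box_3();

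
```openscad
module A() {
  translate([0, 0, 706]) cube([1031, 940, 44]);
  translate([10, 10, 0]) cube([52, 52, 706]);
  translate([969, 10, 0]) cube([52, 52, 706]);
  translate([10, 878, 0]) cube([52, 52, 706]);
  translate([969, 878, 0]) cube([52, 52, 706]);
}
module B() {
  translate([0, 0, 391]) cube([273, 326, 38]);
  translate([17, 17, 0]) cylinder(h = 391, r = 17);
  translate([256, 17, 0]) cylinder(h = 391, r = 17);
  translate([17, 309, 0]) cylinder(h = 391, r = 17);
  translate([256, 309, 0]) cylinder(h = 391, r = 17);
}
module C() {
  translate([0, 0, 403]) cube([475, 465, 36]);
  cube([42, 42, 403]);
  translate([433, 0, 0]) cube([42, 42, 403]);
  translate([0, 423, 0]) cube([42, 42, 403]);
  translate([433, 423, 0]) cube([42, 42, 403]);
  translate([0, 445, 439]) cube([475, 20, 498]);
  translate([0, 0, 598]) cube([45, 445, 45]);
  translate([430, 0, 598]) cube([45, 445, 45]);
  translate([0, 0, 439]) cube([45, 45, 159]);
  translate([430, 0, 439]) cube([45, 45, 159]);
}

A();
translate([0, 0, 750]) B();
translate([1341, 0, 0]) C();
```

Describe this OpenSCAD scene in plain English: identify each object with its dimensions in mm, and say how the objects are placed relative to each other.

A is a table with a 1031×940 mm rectangular top, 44 mm thick, top surface at z = 750 mm, supported by four 52×52 mm square legs, each inset 10 mm from the nearest pair of top edges, running from the floor.

B is a simple wooden stool: a rectangular seat 273 mm (x) by 326 mm (y), 38 mm thick, top face at z = 429 mm, on four round legs, each 34 mm in diameter. The legs rest on z = 0, each leg's axis is inset half a diameter from the nearest pair of seat edges (so the leg's bounding box is flush with the corner).

C is a chair: 475×465 mm seat, 36 mm thick, top at z = 439 mm, on four 42 mm square corner legs flush with the seat edges. A 20 mm thick backrest slab spans the full seat width, extending 498 mm above the seat top, its back face flush with the seat's +y edge. Two armrests of 45×45 mm section run along each side from the seat's front edge to the front of the backrest, top faces 204 mm above the seat top and outer faces flush with the seat's x-edges; a 45×45 mm post under the front of each armrest stands on the seat at the front corner.

The stool is on top of the table. The chair is on the floor beside the table on its +x side.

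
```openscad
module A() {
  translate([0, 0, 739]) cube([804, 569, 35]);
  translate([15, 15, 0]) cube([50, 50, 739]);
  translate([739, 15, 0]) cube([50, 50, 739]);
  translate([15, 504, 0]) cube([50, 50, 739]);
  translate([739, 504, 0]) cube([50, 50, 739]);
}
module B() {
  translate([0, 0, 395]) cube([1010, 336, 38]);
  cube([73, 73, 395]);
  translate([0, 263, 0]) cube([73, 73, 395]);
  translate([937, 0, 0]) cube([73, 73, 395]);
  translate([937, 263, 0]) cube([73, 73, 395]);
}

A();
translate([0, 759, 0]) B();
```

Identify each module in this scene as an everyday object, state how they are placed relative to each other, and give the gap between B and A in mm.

A is a table. B is a bench. The bench is on the floor beside the table on its +y side. The gap between the bench and the table is 190 mm.

The bench's nearest face is 190 mm from the table's +y face.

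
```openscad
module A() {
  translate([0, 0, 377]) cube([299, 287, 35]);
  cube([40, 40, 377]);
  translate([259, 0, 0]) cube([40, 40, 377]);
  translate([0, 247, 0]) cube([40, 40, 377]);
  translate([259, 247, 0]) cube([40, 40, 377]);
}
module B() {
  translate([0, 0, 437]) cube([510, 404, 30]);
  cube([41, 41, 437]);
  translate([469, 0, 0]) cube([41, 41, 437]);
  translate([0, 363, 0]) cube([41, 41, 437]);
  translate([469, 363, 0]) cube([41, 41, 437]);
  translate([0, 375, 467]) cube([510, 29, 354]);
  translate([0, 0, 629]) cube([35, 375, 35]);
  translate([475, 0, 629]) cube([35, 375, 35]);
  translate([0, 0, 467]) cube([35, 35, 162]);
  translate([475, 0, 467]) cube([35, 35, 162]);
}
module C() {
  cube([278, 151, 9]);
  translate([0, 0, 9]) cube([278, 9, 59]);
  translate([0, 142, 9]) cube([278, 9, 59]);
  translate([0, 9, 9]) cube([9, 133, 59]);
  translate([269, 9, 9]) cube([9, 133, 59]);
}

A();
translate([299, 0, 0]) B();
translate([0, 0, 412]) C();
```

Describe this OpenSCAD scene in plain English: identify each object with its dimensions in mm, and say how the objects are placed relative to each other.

A is a simple wooden stool: a rectangular seat 299 mm (x) by 287 mm (y), 35 mm thick, top face at z = 412 mm, on four square legs, each 40×40 mm in cross-section. The legs rest on z = 0, each flush with a corner of the seat.

B is a chair: 510×404 mm seat, 30 mm thick, top at z = 467 mm, on four 41 mm square corner legs flush with the seat edges. A 29 mm thick backrest slab spans the full seat width, extending 354 mm above the seat top, its back face flush with the seat's +y edge. Two armrests of 35×35 mm section run along each side from the seat's front edge to the front of the backrest, top faces 197 mm above the seat top and outer faces flush with the seat's x-edges; a 35×35 mm post under the front of each armrest stands on the seat at the front corner.

C is an open storage box with external size 278×151×68 mm and wall thickness 9 mm (the base is also 9 mm thick). The base covers the whole footprint; the four walls stand on the base, with the y-facing walls full-width and the x-facing walls fitting between their inner faces.

The chair is against the stool's +x side, with their −y faces flush. The open box is on top of the stool.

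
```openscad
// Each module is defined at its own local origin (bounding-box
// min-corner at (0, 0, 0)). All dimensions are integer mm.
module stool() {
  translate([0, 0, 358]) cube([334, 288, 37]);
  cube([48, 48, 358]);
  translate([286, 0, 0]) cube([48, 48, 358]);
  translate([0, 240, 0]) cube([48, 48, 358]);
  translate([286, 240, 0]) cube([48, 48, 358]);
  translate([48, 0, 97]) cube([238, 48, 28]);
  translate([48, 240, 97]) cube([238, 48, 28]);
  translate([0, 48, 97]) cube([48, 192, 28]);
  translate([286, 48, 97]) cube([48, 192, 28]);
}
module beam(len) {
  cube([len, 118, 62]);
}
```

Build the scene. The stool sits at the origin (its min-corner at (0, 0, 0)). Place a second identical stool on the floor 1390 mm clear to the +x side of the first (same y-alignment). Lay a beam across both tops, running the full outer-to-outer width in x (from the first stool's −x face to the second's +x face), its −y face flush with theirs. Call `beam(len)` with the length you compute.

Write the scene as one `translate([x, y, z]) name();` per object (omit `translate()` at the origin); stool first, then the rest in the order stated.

stool();
translate([1724, 0, 0]) stool();
translate([0, 0, 395]) beam(2058);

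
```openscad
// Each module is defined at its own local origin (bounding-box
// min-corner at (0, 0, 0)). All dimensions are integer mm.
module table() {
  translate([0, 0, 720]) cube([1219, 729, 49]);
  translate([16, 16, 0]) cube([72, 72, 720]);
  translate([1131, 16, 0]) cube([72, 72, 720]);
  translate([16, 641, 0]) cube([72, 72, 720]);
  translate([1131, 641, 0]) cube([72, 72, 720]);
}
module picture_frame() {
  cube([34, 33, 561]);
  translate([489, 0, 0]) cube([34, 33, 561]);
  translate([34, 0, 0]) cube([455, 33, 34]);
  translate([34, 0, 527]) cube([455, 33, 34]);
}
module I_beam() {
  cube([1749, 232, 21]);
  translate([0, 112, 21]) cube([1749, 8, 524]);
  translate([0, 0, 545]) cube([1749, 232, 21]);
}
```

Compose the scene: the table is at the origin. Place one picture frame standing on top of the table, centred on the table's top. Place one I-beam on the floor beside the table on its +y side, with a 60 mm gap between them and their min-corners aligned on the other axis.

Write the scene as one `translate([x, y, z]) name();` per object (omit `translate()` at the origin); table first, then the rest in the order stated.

table();
translate([348, 348, 769]) picture_frame();
translate([0, 789, 0]) I_beam();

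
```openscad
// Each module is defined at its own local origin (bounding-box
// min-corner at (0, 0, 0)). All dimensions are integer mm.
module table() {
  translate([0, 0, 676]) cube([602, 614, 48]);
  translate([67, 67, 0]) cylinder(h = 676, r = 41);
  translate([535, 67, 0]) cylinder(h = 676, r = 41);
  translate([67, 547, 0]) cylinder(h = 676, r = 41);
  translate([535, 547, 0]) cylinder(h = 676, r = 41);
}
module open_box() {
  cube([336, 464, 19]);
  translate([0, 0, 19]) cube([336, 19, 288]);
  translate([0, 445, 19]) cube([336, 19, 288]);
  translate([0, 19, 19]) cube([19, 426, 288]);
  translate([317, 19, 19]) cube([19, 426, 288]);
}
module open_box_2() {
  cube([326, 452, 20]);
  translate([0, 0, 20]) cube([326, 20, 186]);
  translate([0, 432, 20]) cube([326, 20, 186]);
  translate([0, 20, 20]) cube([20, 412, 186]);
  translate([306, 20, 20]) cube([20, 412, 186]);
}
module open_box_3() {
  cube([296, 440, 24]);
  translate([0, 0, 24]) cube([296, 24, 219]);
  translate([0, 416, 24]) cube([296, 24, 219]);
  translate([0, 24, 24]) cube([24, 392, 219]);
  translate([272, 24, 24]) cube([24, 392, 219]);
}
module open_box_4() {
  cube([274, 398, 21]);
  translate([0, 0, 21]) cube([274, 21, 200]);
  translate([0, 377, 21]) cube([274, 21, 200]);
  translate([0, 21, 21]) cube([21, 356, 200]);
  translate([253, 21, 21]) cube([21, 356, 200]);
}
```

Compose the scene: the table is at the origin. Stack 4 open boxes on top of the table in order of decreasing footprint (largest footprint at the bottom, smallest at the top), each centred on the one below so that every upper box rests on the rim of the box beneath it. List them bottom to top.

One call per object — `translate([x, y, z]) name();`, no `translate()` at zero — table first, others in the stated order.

table();
translate([133, 75, 724]) open_box();
translate([138, 81, 1031]) open_box_2();
translate([153, 87, 1237]) open_box_3();
translate([164, 108, 1480]) open_box_4();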